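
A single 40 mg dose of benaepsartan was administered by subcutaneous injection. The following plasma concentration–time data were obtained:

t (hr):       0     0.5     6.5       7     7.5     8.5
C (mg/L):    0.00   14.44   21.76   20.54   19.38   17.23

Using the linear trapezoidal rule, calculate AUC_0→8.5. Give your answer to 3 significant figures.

AUC = 151 mg/L·hr

Trapezoidal AUC_0→8.5:
  [0→0.5]: (0.00+14.44)/2 × 0.5 = 3.61
  [0.5→6.5]: (14.44+21.76)/2 × 6 = 108.6
  [6.5→7]: (21.76+20.54)/2 × 0.5 = 10.575
  [7→7.5]: (20.54+19.38)/2 × 0.5 = 9.98
  [7.5→8.5]: (19.38+17.23)/2 × 1 = 18.305
  Sum = 151.07 mg/L·hr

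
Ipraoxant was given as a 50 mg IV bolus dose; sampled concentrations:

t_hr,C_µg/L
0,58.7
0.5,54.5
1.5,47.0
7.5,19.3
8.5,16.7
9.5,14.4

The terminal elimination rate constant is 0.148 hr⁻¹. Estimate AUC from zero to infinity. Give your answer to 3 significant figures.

AUC = 409 µg/L·hr

Trapezoidal AUC_0→9.5:
  [0→0.5]: (58.7+54.5)/2 × 0.5 = 28.3
  [0.5→1.5]: (54.5+47.0)/2 × 1 = 50.75
  [1.5→7.5]: (47.0+19.3)/2 × 6 = 198.9
  [7.5→8.5]: (19.3+16.7)/2 × 1 = 18.0
  [8.5→9.5]: (16.7+14.4)/2 × 1 = 15.55
  Sum = 311.5 µg/L·hr
Extrapolated tail: C_last / k_e = 14.4 / 0.148 = 97.297
AUC_0→∞ = 311.5 + 97.297 = 408.797 µg/L·hr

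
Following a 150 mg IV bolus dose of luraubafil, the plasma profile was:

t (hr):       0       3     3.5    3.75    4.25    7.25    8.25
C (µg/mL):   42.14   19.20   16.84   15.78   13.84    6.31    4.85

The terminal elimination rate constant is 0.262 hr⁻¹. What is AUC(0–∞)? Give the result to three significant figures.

Trapezoidal AUC_0→8.25:
  [0→3]: (42.14+19.20)/2 × 3 = 92.01
  [3→3.5]: (19.20+16.84)/2 × 0.5 = 9.01
  [3.5→3.75]: (16.84+15.78)/2 × 0.25 = 4.0775
  [3.75→4.25]: (15.78+13.84)/2 × 0.5 = 7.405
  [4.25→7.25]: (13.84+6.31)/2 × 3 = 30.225
  [7.25→8.25]: (6.31+4.85)/2 × 1 = 5.58
  Sum = 148.3075 µg/mL·hr
Extrapolated tail: C_last / k_e = 4.85 / 0.262 = 18.511
AUC_0→∞ = 148.3075 + 18.511 = 166.8185 µg/mL·hr

AUC = 167 µg/mL·hr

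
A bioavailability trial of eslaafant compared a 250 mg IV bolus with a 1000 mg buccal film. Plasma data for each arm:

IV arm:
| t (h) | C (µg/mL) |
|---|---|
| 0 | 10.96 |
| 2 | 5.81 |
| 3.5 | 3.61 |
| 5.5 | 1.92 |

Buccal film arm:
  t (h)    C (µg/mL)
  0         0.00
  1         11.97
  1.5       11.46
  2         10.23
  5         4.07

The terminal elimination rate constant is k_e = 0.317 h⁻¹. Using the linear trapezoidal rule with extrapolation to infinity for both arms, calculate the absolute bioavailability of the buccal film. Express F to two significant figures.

Trapezoidal AUC_0→5.5 (IV):
  [0→2]: (10.96+5.81)/2 × 2 = 16.77
  [2→3.5]: (5.81+3.61)/2 × 1.5 = 7.065
  [3.5→5.5]: (3.61+1.92)/2 × 2 = 5.53
  Sum = 29.365 µg/mL·h
IV tail: 1.92/0.317 = 6.057; AUC_iv,0→∞ = 29.365 + 6.057 = 35.422 µg/mL·h
Trapezoidal AUC_0→5 (buccal film):
  [0→1]: (0.00+11.97)/2 × 1 = 5.985
  [1→1.5]: (11.97+11.46)/2 × 0.5 = 5.8575
  [1.5→2]: (11.46+10.23)/2 × 0.5 = 5.4225
  [2→5]: (10.23+4.07)/2 × 3 = 21.45
  Sum = 38.715 µg/mL·h
buccal film tail: 4.07/0.317 = 12.839; AUC_ev,0→∞ = 38.715 + 12.839 = 51.554 µg/mL·h
F = (AUC_ev/D_ev)/(AUC_iv/D_iv) = (51.554/1000)/(35.422/250) = 0.051554/0.141688 = 0.3639

F = 0.36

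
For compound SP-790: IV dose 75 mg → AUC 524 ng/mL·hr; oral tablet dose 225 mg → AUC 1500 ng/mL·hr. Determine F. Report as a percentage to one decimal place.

F = (AUC_ev / D_ev) / (AUC_iv / D_iv)
  = (1500/225) / (524/75)
  = 6.66667 / 6.98667 = 0.9542
  = 95.42%

F = 95.4%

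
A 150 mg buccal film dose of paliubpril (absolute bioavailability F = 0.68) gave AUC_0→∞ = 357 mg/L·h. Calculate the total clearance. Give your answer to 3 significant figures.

CL = F × Dose / AUC_0→∞
   = 0.68 × 150 / 357 = 0.285714 L/h

CL = 0.286 L/h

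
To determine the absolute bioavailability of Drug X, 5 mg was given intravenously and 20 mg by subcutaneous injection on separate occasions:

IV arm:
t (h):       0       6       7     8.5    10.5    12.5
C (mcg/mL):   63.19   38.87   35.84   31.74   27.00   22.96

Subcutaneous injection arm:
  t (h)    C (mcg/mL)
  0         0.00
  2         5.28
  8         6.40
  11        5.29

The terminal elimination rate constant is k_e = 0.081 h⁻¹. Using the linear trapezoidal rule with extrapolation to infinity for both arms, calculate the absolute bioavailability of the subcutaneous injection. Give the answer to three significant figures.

F = 0.0392

Trapezoidal AUC_0→12.5 (IV):
  [0→6]: (63.19+38.87)/2 × 6 = 306.18
  [6→7]: (38.87+35.84)/2 × 1 = 37.355
  [7→8.5]: (35.84+31.74)/2 × 1.5 = 50.685
  [8.5→10.5]: (31.74+27.00)/2 × 2 = 58.74
  [10.5→12.5]: (27.00+22.96)/2 × 2 = 49.96
  Sum = 502.92 mcg/mL·h
IV tail: 22.96/0.081 = 283.457; AUC_iv,0→∞ = 502.92 + 283.457 = 786.377 mcg/mL·h
Trapezoidal AUC_0→11 (subcutaneous injection):
  [0→2]: (0.00+5.28)/2 × 2 = 5.28
  [2→8]: (5.28+6.40)/2 × 6 = 35.04
  [8→11]: (6.40+5.29)/2 × 3 = 17.535
  Sum = 57.855 mcg/mL·h
subcutaneous injection tail: 5.29/0.081 = 65.309; AUC_ev,0→∞ = 57.855 + 65.309 = 123.164 mcg/mL·h
F = (AUC_ev/D_ev)/(AUC_iv/D_iv) = (123.164/20)/(786.377/5) = 6.1582/157.2754 = 0.0392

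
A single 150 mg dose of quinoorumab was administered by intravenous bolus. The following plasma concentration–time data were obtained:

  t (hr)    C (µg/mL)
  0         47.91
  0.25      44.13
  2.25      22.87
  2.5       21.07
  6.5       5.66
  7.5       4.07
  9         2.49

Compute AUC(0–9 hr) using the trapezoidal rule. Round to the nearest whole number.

AUC = 147 µg/mL·hr

Trapezoidal AUC_0→9:
  [0→0.25]: (47.91+44.13)/2 × 0.25 = 11.505
  [0.25→2.25]: (44.13+22.87)/2 × 2 = 67.0
  [2.25→2.5]: (22.87+21.07)/2 × 0.25 = 5.4925
  [2.5→6.5]: (21.07+5.66)/2 × 4 = 53.46
  [6.5→7.5]: (5.66+4.07)/2 × 1 = 4.865
  [7.5→9]: (4.07+2.49)/2 × 1.5 = 4.92
  Sum = 147.2425 µg/mL·hr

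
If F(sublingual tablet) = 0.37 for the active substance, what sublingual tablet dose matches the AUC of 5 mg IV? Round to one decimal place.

For equal systemic exposure: F × D_ev = D_iv
D_ev = D_iv / F = 5 / 0.37 = 13.5135 mg

D_sublingual = 13.5 mg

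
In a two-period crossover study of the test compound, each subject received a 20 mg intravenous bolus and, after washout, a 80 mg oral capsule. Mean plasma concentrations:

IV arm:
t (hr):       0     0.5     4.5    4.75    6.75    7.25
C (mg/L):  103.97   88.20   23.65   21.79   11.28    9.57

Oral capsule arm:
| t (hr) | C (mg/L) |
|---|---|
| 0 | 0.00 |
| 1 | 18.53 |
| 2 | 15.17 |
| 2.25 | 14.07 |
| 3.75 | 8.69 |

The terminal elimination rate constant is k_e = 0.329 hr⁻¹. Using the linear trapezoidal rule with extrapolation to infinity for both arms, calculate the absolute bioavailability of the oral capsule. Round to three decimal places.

Trapezoidal AUC_0→7.25 (IV):
  [0→0.5]: (103.97+88.20)/2 × 0.5 = 48.0425
  [0.5→4.5]: (88.20+23.65)/2 × 4 = 223.7
  [4.5→4.75]: (23.65+21.79)/2 × 0.25 = 5.68
  [4.75→6.75]: (21.79+11.28)/2 × 2 = 33.07
  [6.75→7.25]: (11.28+9.57)/2 × 0.5 = 5.2125
  Sum = 315.705 mg/L·hr
IV tail: 9.57/0.329 = 29.088; AUC_iv,0→∞ = 315.705 + 29.088 = 344.793 mg/L·hr
Trapezoidal AUC_0→3.75 (oral capsule):
  [0→1]: (0.00+18.53)/2 × 1 = 9.265
  [1→2]: (18.53+15.17)/2 × 1 = 16.85
  [2→2.25]: (15.17+14.07)/2 × 0.25 = 3.655
  [2.25→3.75]: (14.07+8.69)/2 × 1.5 = 17.07
  Sum = 46.84 mg/L·hr
oral capsule tail: 8.69/0.329 = 26.413; AUC_ev,0→∞ = 46.84 + 26.413 = 73.253 mg/L·hr
F = (AUC_ev/D_ev)/(AUC_iv/D_iv) = (73.253/80)/(344.793/20) = 0.9156625/17.23965 = 0.0531

F = 0.053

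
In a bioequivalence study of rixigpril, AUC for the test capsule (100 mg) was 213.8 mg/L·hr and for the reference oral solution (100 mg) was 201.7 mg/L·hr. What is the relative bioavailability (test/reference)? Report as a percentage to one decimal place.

F_rel = 106.0%

F_rel = (AUC_test/D_test) / (AUC_ref/D_ref)
      = (213.8/100) / (201.7/100)
      = 2.138 / 2.017 = 1.0600 = 106.00%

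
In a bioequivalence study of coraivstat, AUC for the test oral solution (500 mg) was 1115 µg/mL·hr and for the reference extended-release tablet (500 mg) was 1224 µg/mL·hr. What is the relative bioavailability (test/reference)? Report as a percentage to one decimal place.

F_rel = (AUC_test/D_test) / (AUC_ref/D_ref)
      = (1115/500) / (1224/500)
      = 2.23 / 2.448 = 0.9109 = 91.09%

F_rel = 91.1%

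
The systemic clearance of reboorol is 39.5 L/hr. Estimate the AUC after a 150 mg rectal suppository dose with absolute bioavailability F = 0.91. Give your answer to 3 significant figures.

AUC_0→∞ = F × Dose / CL
        = 0.91 × 150 / 39.5 = 3.4557 mg/L·hr

AUC = 3.46 mg/L·hr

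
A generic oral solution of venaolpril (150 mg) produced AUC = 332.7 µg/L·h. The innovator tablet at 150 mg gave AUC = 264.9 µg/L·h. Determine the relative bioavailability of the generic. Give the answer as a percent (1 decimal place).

F_rel = (AUC_test/D_test) / (AUC_ref/D_ref)
      = (332.7/150) / (264.9/150)
      = 2.218 / 1.766 = 1.2559 = 125.59%

F_rel = 125.6%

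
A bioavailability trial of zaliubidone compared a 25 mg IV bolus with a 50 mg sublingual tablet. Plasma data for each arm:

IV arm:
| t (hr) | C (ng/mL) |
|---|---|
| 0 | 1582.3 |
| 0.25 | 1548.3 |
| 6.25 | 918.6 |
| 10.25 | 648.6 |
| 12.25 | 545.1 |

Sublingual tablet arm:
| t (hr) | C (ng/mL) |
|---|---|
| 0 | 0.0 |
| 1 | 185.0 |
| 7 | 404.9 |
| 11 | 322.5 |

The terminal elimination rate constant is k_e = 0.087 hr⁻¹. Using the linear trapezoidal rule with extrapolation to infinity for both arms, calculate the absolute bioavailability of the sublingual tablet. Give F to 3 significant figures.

F = 0.191

Trapezoidal AUC_0→12.25 (IV):
  [0→0.25]: (1582.3+1548.3)/2 × 0.25 = 391.325
  [0.25→6.25]: (1548.3+918.6)/2 × 6 = 7400.7
  [6.25→10.25]: (918.6+648.6)/2 × 4 = 3134.4
  [10.25→12.25]: (648.6+545.1)/2 × 2 = 1193.7
  Sum = 12120.125 ng/mL·hr
IV tail: 545.1/0.087 = 6265.517; AUC_iv,0→∞ = 12120.125 + 6265.517 = 18385.642 ng/mL·hr
Trapezoidal AUC_0→11 (sublingual tablet):
  [0→1]: (0.0+185.0)/2 × 1 = 92.5
  [1→7]: (185.0+404.9)/2 × 6 = 1769.7
  [7→11]: (404.9+322.5)/2 × 4 = 1454.8
  Sum = 3317.0 ng/mL·hr
sublingual tablet tail: 322.5/0.087 = 3706.897; AUC_ev,0→∞ = 3317.0 + 3706.897 = 7023.897 ng/mL·hr
F = (AUC_ev/D_ev)/(AUC_iv/D_iv) = (7023.897/50)/(18385.642/25) = 140.47794/735.42568 = 0.1910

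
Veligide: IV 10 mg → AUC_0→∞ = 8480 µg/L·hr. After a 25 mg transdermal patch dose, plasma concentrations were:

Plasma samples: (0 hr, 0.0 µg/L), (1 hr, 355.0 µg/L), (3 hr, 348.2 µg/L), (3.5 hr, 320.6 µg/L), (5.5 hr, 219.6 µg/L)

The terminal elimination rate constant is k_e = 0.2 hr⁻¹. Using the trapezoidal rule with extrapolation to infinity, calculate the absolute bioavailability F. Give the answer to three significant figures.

F = 0.127

Trapezoidal AUC_0→5.5 (transdermal patch):
  [0→1]: (0.0+355.0)/2 × 1 = 177.5
  [1→3]: (355.0+348.2)/2 × 2 = 703.2
  [3→3.5]: (348.2+320.6)/2 × 0.5 = 167.2
  [3.5→5.5]: (320.6+219.6)/2 × 2 = 540.2
  Sum = 1588.1 µg/L·hr
Tail: C_last/k_e = 219.6/0.2 = 1098.000
AUC_0→∞ (transdermal patch) = 1588.1 + 1098.000 = 2686.1 µg/L·hr
F = (AUC_ev/D_ev)/(AUC_iv/D_iv) = (2686.1/25)/(8480/10) = 107.444/848 = 0.1267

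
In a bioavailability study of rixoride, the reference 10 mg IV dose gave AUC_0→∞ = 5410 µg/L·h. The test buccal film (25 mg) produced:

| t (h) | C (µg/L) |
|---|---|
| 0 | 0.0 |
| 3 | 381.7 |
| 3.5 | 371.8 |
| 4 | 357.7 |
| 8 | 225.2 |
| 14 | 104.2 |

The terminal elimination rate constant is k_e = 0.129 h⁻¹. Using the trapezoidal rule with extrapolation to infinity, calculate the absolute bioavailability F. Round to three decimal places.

Trapezoidal AUC_0→14 (buccal film):
  [0→3]: (0.0+381.7)/2 × 3 = 572.55
  [3→3.5]: (381.7+371.8)/2 × 0.5 = 188.375
  [3.5→4]: (371.8+357.7)/2 × 0.5 = 182.375
  [4→8]: (357.7+225.2)/2 × 4 = 1165.8
  [8→14]: (225.2+104.2)/2 × 6 = 988.2
  Sum = 3097.3 µg/L·h
Tail: C_last/k_e = 104.2/0.129 = 807.752
AUC_0→∞ (buccal film) = 3097.3 + 807.752 = 3905.052 µg/L·h
F = (AUC_ev/D_ev)/(AUC_iv/D_iv) = (3905.052/25)/(5410/10) = 156.20208/541 = 0.2887

F = 0.289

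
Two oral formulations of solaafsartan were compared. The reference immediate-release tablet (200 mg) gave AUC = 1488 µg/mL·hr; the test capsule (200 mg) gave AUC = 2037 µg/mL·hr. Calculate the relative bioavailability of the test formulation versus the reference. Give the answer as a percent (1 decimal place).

F_rel = (AUC_test/D_test) / (AUC_ref/D_ref)
      = (2037/200) / (1488/200)
      = 10.185 / 7.44 = 1.3690 = 136.90%

F_rel = 136.9%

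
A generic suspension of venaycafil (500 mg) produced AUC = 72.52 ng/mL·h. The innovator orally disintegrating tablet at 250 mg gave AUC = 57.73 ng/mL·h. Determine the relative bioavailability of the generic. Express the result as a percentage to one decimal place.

F_rel = 62.8%

F_rel = (AUC_test/D_test) / (AUC_ref/D_ref)
      = (72.52/500) / (57.73/250)
      = 0.14504 / 0.23092 = 0.6281 = 62.81%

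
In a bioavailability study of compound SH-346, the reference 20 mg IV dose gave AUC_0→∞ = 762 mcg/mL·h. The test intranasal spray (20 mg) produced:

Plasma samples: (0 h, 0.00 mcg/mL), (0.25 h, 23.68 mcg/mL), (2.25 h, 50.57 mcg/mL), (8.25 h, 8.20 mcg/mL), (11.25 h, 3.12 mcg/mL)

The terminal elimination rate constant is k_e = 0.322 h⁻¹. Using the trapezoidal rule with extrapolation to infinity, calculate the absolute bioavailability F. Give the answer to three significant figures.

F = 0.368

Trapezoidal AUC_0→11.25 (intranasal spray):
  [0→0.25]: (0.00+23.68)/2 × 0.25 = 2.96
  [0.25→2.25]: (23.68+50.57)/2 × 2 = 74.25
  [2.25→8.25]: (50.57+8.20)/2 × 6 = 176.31
  [8.25→11.25]: (8.20+3.12)/2 × 3 = 16.98
  Sum = 270.5 mcg/mL·h
Tail: C_last/k_e = 3.12/0.322 = 9.689
AUC_0→∞ (intranasal spray) = 270.5 + 9.689 = 280.189 mcg/mL·h
F = (AUC_ev/D_ev)/(AUC_iv/D_iv) = (280.189/20)/(762/20) = 14.00945/38.1 = 0.3677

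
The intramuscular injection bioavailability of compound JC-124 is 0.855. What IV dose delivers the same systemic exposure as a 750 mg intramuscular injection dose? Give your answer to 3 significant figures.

D_iv = 641 mg

Systemic exposure from an extravascular dose = F × D_ev, so the equivalent IV dose is F × D_ev.
D_iv = F × D_ev = 0.855 × 750 = 641.25 mg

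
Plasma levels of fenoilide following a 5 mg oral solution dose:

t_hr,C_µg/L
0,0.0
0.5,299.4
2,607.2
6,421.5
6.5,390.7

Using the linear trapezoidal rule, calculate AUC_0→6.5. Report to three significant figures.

AUC = 3020 µg/L·hr

Trapezoidal AUC_0→6.5:
  [0→0.5]: (0.0+299.4)/2 × 0.5 = 74.85
  [0.5→2]: (299.4+607.2)/2 × 1.5 = 679.95
  [2→6]: (607.2+421.5)/2 × 4 = 2057.4
  [6→6.5]: (421.5+390.7)/2 × 0.5 = 203.05
  Sum = 3015.25 µg/L·hr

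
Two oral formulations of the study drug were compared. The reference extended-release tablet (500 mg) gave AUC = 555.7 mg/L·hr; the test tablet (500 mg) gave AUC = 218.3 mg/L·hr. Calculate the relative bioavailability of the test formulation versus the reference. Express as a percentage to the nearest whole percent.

F_rel = (AUC_test/D_test) / (AUC_ref/D_ref)
      = (218.3/500) / (555.7/500)
      = 0.4366 / 1.1114 = 0.3928 = 39.28%

F_rel = 39%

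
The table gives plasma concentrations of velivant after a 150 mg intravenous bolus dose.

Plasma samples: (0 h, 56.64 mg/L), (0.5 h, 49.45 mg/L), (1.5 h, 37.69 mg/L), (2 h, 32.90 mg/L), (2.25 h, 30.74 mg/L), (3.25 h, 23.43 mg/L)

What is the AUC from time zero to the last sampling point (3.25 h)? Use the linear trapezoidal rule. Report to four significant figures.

AUC = 122.8 mg/L·h

Trapezoidal AUC_0→3.25:
  [0→0.5]: (56.64+49.45)/2 × 0.5 = 26.5225
  [0.5→1.5]: (49.45+37.69)/2 × 1 = 43.57
  [1.5→2]: (37.69+32.90)/2 × 0.5 = 17.6475
  [2→2.25]: (32.90+30.74)/2 × 0.25 = 7.955
  [2.25→3.25]: (30.74+23.43)/2 × 1 = 27.085
  Sum = 122.78 mg/L·h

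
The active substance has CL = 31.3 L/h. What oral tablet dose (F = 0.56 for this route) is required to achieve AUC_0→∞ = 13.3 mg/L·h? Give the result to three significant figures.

Dose = 743 mg

Dose = CL × AUC_0→∞ / F
     = 31.3 × 13.3 / 0.56 = 743.375 mg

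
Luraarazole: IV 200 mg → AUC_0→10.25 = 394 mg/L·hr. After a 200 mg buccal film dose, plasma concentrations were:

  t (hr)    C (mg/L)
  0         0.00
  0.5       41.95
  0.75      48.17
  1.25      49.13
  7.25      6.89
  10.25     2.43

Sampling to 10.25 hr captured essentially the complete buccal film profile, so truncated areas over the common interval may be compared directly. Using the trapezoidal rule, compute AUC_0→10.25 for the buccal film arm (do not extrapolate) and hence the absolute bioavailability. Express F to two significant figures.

Trapezoidal AUC_0→10.25 (buccal film):
  [0→0.5]: (0.00+41.95)/2 × 0.5 = 10.4875
  [0.5→0.75]: (41.95+48.17)/2 × 0.25 = 11.265
  [0.75→1.25]: (48.17+49.13)/2 × 0.5 = 24.325
  [1.25→7.25]: (49.13+6.89)/2 × 6 = 168.06
  [7.25→10.25]: (6.89+2.43)/2 × 3 = 13.98
  Sum = 228.1175 mg/L·hr
F = (AUC_ev/D_ev)/(AUC_iv/D_iv) = (228.1175/200)/(394/200) = 1.1405875/1.97 = 0.5790

F = 0.58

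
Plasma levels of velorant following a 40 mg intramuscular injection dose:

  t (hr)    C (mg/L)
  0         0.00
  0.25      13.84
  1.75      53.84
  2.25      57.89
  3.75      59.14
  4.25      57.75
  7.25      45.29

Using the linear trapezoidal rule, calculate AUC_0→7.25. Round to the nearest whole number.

Trapezoidal AUC_0→7.25:
  [0→0.25]: (0.00+13.84)/2 × 0.25 = 1.73
  [0.25→1.75]: (13.84+53.84)/2 × 1.5 = 50.76
  [1.75→2.25]: (53.84+57.89)/2 × 0.5 = 27.9325
  [2.25→3.75]: (57.89+59.14)/2 × 1.5 = 87.7725
  [3.75→4.25]: (59.14+57.75)/2 × 0.5 = 29.2225
  [4.25→7.25]: (57.75+45.29)/2 × 3 = 154.56
  Sum = 351.9775 mg/L·hr

AUC = 352 mg/L·hr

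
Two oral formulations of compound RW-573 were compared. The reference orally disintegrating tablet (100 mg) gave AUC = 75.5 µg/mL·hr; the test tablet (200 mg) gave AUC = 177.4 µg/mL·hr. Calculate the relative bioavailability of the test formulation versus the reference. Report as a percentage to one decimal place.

F_rel = (AUC_test/D_test) / (AUC_ref/D_ref)
      = (177.4/200) / (75.5/100)
      = 0.887 / 0.755 = 1.1748 = 117.48%

F_rel = 117.5%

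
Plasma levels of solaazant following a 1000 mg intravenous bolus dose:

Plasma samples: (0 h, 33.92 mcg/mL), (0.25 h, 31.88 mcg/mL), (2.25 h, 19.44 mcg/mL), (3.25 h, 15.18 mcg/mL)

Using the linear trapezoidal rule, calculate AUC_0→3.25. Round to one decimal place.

AUC = 76.9 mcg/mL·h

Trapezoidal AUC_0→3.25:
  [0→0.25]: (33.92+31.88)/2 × 0.25 = 8.225
  [0.25→2.25]: (31.88+19.44)/2 × 2 = 51.32
  [2.25→3.25]: (19.44+15.18)/2 × 1 = 17.31
  Sum = 76.855 mcg/mL·h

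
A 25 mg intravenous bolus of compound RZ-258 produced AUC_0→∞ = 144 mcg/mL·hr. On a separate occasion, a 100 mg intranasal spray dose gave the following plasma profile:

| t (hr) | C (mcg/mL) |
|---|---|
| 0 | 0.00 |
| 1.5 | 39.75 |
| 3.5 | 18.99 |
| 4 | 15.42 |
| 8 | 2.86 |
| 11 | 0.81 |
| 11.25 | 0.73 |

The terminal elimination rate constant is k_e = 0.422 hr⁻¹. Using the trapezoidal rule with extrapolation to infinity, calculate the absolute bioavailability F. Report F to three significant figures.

Trapezoidal AUC_0→11.25 (intranasal spray):
  [0→1.5]: (0.00+39.75)/2 × 1.5 = 29.8125
  [1.5→3.5]: (39.75+18.99)/2 × 2 = 58.74
  [3.5→4]: (18.99+15.42)/2 × 0.5 = 8.6025
  [4→8]: (15.42+2.86)/2 × 4 = 36.56
  [8→11]: (2.86+0.81)/2 × 3 = 5.505
  [11→11.25]: (0.81+0.73)/2 × 0.25 = 0.1925
  Sum = 139.4125 mcg/mL·hr
Tail: C_last/k_e = 0.73/0.422 = 1.730
AUC_0→∞ (intranasal spray) = 139.4125 + 1.730 = 141.1425 mcg/mL·hr
F = (AUC_ev/D_ev)/(AUC_iv/D_iv) = (141.1425/100)/(144/25) = 1.411425/5.76 = 0.2450

F = 0.245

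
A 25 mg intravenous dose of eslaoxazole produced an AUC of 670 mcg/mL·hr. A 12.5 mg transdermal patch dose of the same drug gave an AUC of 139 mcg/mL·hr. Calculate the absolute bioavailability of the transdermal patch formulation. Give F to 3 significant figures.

F = 0.415

F = (AUC_ev / D_ev) / (AUC_iv / D_iv)
  = (139/12.5) / (670/25)
  = 11.12 / 26.8 = 0.4149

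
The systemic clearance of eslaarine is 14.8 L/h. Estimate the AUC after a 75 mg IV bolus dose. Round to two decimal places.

AUC = 5.07 mg/L·h

AUC_0→∞ = Dose_iv / CL
        = 75 / 14.8 = 5.06757 mg/L·h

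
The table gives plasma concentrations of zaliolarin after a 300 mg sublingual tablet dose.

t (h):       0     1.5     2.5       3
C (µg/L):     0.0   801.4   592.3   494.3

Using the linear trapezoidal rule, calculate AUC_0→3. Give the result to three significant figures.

Trapezoidal AUC_0→3:
  [0→1.5]: (0.0+801.4)/2 × 1.5 = 601.05
  [1.5→2.5]: (801.4+592.3)/2 × 1 = 696.85
  [2.5→3]: (592.3+494.3)/2 × 0.5 = 271.65
  Sum = 1569.55 µg/L·h

AUC = 1570 µg/L·h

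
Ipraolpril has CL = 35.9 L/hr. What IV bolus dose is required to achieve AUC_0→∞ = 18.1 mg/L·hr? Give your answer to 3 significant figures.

Dose = 650 mg

Dose_iv = CL × AUC_0→∞
     = 35.9 × 18.1 = 649.79 mg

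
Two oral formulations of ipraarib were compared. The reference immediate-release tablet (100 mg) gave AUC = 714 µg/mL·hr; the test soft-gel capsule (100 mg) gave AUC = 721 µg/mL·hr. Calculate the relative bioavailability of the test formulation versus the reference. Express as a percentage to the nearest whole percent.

F_rel = 101%

F_rel = (AUC_test/D_test) / (AUC_ref/D_ref)
      = (721/100) / (714/100)
      = 7.21 / 7.14 = 1.0098 = 100.98%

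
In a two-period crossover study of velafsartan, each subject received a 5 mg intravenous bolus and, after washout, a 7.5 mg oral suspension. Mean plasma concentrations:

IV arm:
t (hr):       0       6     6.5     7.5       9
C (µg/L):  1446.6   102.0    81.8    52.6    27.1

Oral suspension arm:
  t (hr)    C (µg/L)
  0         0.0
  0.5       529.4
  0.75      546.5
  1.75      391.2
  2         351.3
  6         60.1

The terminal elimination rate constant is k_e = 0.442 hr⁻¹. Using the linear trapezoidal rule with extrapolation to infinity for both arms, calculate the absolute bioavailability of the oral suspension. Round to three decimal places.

F = 0.244

Trapezoidal AUC_0→9 (IV):
  [0→6]: (1446.6+102.0)/2 × 6 = 4645.8
  [6→6.5]: (102.0+81.8)/2 × 0.5 = 45.95
  [6.5→7.5]: (81.8+52.6)/2 × 1 = 67.2
  [7.5→9]: (52.6+27.1)/2 × 1.5 = 59.775
  Sum = 4818.725 µg/L·hr
IV tail: 27.1/0.442 = 61.312; AUC_iv,0→∞ = 4818.725 + 61.312 = 4880.037 µg/L·hr
Trapezoidal AUC_0→6 (oral suspension):
  [0→0.5]: (0.0+529.4)/2 × 0.5 = 132.35
  [0.5→0.75]: (529.4+546.5)/2 × 0.25 = 134.4875
  [0.75→1.75]: (546.5+391.2)/2 × 1 = 468.85
  [1.75→2]: (391.2+351.3)/2 × 0.25 = 92.8125
  [2→6]: (351.3+60.1)/2 × 4 = 822.8
  Sum = 1651.3 µg/L·hr
oral suspension tail: 60.1/0.442 = 135.973; AUC_ev,0→∞ = 1651.3 + 135.973 = 1787.273 µg/L·hr
F = (AUC_ev/D_ev)/(AUC_iv/D_iv) = (1787.273/7.5)/(4880.037/5) = 238.303/976.0074 = 0.2442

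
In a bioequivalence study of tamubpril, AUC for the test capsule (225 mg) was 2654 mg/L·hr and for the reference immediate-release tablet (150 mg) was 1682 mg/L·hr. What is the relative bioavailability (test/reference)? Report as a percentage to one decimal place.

F_rel = 105.2%

F_rel = (AUC_test/D_test) / (AUC_ref/D_ref)
      = (2654/225) / (1682/150)
      = 11.7956 / 11.2133 = 1.0519 = 105.19%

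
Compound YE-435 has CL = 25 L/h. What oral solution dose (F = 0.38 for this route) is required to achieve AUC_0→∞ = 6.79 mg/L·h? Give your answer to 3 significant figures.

Dose = CL × AUC_0→∞ / F
     = 25 × 6.79 / 0.38 = 446.711 mg

Dose = 447 mg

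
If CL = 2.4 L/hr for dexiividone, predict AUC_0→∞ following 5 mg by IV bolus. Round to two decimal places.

AUC_0→∞ = Dose_iv / CL
        = 5 / 2.4 = 2.08333 mg/L·hr

AUC = 2.08 mg/L·hr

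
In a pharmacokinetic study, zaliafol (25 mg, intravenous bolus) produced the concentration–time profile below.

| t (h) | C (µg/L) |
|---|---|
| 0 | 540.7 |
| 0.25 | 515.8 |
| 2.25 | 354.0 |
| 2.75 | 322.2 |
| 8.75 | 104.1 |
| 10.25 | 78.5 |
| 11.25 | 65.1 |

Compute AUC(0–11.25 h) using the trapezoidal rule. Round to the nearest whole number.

AUC = 2659 µg/L·h

Trapezoidal AUC_0→11.25:
  [0→0.25]: (540.7+515.8)/2 × 0.25 = 132.0625
  [0.25→2.25]: (515.8+354.0)/2 × 2 = 869.8
  [2.25→2.75]: (354.0+322.2)/2 × 0.5 = 169.05
  [2.75→8.75]: (322.2+104.1)/2 × 6 = 1278.9
  [8.75→10.25]: (104.1+78.5)/2 × 1.5 = 136.95
  [10.25→11.25]: (78.5+65.1)/2 × 1 = 71.8
  Sum = 2658.5625 µg/L·h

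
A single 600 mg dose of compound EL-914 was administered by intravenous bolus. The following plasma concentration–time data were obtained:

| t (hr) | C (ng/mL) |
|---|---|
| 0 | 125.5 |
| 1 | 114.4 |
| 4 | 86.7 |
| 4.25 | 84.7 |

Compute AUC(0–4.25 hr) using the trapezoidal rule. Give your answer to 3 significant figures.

AUC = 443 ng/mL·hr

Trapezoidal AUC_0→4.25:
  [0→1]: (125.5+114.4)/2 × 1 = 119.95
  [1→4]: (114.4+86.7)/2 × 3 = 301.65
  [4→4.25]: (86.7+84.7)/2 × 0.25 = 21.425
  Sum = 443.025 ng/mL·hr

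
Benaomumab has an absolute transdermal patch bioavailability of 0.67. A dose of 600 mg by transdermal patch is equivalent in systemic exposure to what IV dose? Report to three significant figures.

D_iv = 402 mg

Systemic exposure from an extravascular dose = F × D_ev, so the equivalent IV dose is F × D_ev.
D_iv = F × D_ev = 0.67 × 600 = 402 mg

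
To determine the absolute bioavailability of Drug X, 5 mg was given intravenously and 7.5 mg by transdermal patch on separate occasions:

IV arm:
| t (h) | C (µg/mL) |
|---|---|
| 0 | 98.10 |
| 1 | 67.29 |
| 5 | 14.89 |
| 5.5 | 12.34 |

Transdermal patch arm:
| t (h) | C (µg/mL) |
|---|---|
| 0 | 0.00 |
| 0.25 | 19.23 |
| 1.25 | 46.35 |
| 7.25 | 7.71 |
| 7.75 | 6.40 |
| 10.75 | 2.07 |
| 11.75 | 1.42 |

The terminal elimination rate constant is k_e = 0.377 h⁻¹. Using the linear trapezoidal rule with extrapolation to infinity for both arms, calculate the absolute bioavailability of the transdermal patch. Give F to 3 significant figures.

F = 0.510

Trapezoidal AUC_0→5.5 (IV):
  [0→1]: (98.10+67.29)/2 × 1 = 82.695
  [1→5]: (67.29+14.89)/2 × 4 = 164.36
  [5→5.5]: (14.89+12.34)/2 × 0.5 = 6.8075
  Sum = 253.8625 µg/mL·h
IV tail: 12.34/0.377 = 32.732; AUC_iv,0→∞ = 253.8625 + 32.732 = 286.5945 µg/mL·h
Trapezoidal AUC_0→11.75 (transdermal patch):
  [0→0.25]: (0.00+19.23)/2 × 0.25 = 2.40375
  [0.25→1.25]: (19.23+46.35)/2 × 1 = 32.79
  [1.25→7.25]: (46.35+7.71)/2 × 6 = 162.18
  [7.25→7.75]: (7.71+6.40)/2 × 0.5 = 3.5275
  [7.75→10.75]: (6.40+2.07)/2 × 3 = 12.705
  [10.75→11.75]: (2.07+1.42)/2 × 1 = 1.745
  Sum = 215.35125 µg/mL·h
transdermal patch tail: 1.42/0.377 = 3.767; AUC_ev,0→∞ = 215.35125 + 3.767 = 219.11825 µg/mL·h
F = (AUC_ev/D_ev)/(AUC_iv/D_iv) = (219.11825/7.5)/(286.5945/5) = 29.2158/57.3189 = 0.5097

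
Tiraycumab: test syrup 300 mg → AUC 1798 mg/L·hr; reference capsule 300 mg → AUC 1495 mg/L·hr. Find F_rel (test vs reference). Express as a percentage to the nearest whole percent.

F_rel = 120%

F_rel = (AUC_test/D_test) / (AUC_ref/D_ref)
      = (1798/300) / (1495/300)
      = 5.99333 / 4.98333 = 1.2027 = 120.27%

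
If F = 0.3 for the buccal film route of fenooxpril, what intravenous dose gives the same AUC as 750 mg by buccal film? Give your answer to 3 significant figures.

D_iv = 225 mg

Systemic exposure from an extravascular dose = F × D_ev, so the equivalent IV dose is F × D_ev.
D_iv = F × D_ev = 0.3 × 750 = 225 mg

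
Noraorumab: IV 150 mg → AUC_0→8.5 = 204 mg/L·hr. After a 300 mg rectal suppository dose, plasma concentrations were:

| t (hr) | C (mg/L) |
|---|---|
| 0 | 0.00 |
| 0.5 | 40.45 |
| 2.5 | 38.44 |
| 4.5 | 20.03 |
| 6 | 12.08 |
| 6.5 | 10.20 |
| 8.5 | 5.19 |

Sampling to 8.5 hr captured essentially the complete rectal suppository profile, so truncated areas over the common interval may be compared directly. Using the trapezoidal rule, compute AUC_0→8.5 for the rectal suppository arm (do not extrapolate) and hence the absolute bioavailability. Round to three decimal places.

F = 0.472

Trapezoidal AUC_0→8.5 (rectal suppository):
  [0→0.5]: (0.00+40.45)/2 × 0.5 = 10.1125
  [0.5→2.5]: (40.45+38.44)/2 × 2 = 78.89
  [2.5→4.5]: (38.44+20.03)/2 × 2 = 58.47
  [4.5→6]: (20.03+12.08)/2 × 1.5 = 24.0825
  [6→6.5]: (12.08+10.20)/2 × 0.5 = 5.57
  [6.5→8.5]: (10.20+5.19)/2 × 2 = 15.39
  Sum = 192.515 mg/L·hr
F = (AUC_ev/D_ev)/(AUC_iv/D_iv) = (192.515/300)/(204/150) = 0.641717/1.36 = 0.4719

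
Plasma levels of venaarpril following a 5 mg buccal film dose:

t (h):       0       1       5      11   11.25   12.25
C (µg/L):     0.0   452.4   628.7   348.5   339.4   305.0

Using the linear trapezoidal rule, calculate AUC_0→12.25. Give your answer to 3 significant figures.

AUC = 5730 µg/L·h

Trapezoidal AUC_0→12.25:
  [0→1]: (0.0+452.4)/2 × 1 = 226.2
  [1→5]: (452.4+628.7)/2 × 4 = 2162.2
  [5→11]: (628.7+348.5)/2 × 6 = 2931.6
  [11→11.25]: (348.5+339.4)/2 × 0.25 = 85.9875
  [11.25→12.25]: (339.4+305.0)/2 × 1 = 322.2
  Sum = 5728.1875 µg/L·h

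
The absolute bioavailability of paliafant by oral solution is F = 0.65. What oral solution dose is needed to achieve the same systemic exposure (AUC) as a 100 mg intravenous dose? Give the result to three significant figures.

D_oral = 154 mg

For equal systemic exposure: F × D_ev = D_iv
D_ev = D_iv / F = 100 / 0.65 = 153.846 mg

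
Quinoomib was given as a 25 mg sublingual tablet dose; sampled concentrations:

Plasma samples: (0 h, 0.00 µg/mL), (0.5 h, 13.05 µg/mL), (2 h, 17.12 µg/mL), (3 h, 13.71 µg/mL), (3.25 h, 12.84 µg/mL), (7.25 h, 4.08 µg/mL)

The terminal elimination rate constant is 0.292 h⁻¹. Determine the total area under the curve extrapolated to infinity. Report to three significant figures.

Trapezoidal AUC_0→7.25:
  [0→0.5]: (0.00+13.05)/2 × 0.5 = 3.2625
  [0.5→2]: (13.05+17.12)/2 × 1.5 = 22.6275
  [2→3]: (17.12+13.71)/2 × 1 = 15.415
  [3→3.25]: (13.71+12.84)/2 × 0.25 = 3.31875
  [3.25→7.25]: (12.84+4.08)/2 × 4 = 33.84
  Sum = 78.46375 µg/mL·h
Extrapolated tail: C_last / k_e = 4.08 / 0.292 = 13.973
AUC_0→∞ = 78.46375 + 13.973 = 92.43675 µg/mL·h

AUC = 92.4 µg/mL·h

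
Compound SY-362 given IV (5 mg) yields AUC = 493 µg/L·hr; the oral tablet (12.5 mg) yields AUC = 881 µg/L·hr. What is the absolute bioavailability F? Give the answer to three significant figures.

F = (AUC_ev / D_ev) / (AUC_iv / D_iv)
  = (881/12.5) / (493/5)
  = 70.48 / 98.6 = 0.7148

F = 0.715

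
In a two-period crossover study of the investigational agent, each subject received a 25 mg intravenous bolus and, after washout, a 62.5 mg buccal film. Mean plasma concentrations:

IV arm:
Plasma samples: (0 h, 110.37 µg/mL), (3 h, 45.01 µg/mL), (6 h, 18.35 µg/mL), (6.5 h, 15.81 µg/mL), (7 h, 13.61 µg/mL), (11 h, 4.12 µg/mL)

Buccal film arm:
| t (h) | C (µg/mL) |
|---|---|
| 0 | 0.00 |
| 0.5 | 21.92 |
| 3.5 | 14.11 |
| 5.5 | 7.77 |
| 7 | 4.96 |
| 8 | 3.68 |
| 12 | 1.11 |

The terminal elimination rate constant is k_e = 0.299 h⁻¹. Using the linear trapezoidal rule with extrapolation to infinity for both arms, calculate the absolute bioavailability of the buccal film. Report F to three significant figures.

F = 0.110

Trapezoidal AUC_0→11 (IV):
  [0→3]: (110.37+45.01)/2 × 3 = 233.07
  [3→6]: (45.01+18.35)/2 × 3 = 95.04
  [6→6.5]: (18.35+15.81)/2 × 0.5 = 8.54
  [6.5→7]: (15.81+13.61)/2 × 0.5 = 7.355
  [7→11]: (13.61+4.12)/2 × 4 = 35.46
  Sum = 379.465 µg/mL·h
IV tail: 4.12/0.299 = 13.779; AUC_iv,0→∞ = 379.465 + 13.779 = 393.244 µg/mL·h
Trapezoidal AUC_0→12 (buccal film):
  [0→0.5]: (0.00+21.92)/2 × 0.5 = 5.48
  [0.5→3.5]: (21.92+14.11)/2 × 3 = 54.045
  [3.5→5.5]: (14.11+7.77)/2 × 2 = 21.88
  [5.5→7]: (7.77+4.96)/2 × 1.5 = 9.5475
  [7→8]: (4.96+3.68)/2 × 1 = 4.32
  [8→12]: (3.68+1.11)/2 × 4 = 9.58
  Sum = 104.8525 µg/mL·h
buccal film tail: 1.11/0.299 = 3.712; AUC_ev,0→∞ = 104.8525 + 3.712 = 108.5645 µg/mL·h
F = (AUC_ev/D_ev)/(AUC_iv/D_iv) = (108.5645/62.5)/(393.244/25) = 1.737032/15.72976 = 0.1104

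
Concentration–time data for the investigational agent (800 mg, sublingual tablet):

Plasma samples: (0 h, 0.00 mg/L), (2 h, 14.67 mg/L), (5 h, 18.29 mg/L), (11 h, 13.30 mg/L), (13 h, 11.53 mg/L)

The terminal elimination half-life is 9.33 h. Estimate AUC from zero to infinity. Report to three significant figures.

AUC = 339 mg/L·h

Trapezoidal AUC_0→13:
  [0→2]: (0.00+14.67)/2 × 2 = 14.67
  [2→5]: (14.67+18.29)/2 × 3 = 49.44
  [5→11]: (18.29+13.30)/2 × 6 = 94.77
  [11→13]: (13.30+11.53)/2 × 2 = 24.83
  Sum = 183.71 mg/L·h
k_e = ln2 / t½ = 0.693147 / 9.33 = 0.0743 h^-1
Extrapolated tail: C_last / k_e = 11.53 / 0.0743 = 155.182
AUC_0→∞ = 183.71 + 155.182 = 338.892 mg/L·h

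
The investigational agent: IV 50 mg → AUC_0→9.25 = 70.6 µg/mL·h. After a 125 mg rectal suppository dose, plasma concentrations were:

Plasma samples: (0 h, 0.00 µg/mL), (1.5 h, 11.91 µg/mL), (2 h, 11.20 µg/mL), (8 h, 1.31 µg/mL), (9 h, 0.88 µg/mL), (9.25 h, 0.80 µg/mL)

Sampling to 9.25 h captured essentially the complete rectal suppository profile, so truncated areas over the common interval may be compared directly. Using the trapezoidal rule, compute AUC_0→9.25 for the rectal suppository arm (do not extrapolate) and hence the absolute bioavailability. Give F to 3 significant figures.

Trapezoidal AUC_0→9.25 (rectal suppository):
  [0→1.5]: (0.00+11.91)/2 × 1.5 = 8.9325
  [1.5→2]: (11.91+11.20)/2 × 0.5 = 5.7775
  [2→8]: (11.20+1.31)/2 × 6 = 37.53
  [8→9]: (1.31+0.88)/2 × 1 = 1.095
  [9→9.25]: (0.88+0.80)/2 × 0.25 = 0.21
  Sum = 53.545 µg/mL·h
F = (AUC_ev/D_ev)/(AUC_iv/D_iv) = (53.545/125)/(70.6/50) = 0.42836/1.412 = 0.3034

F = 0.303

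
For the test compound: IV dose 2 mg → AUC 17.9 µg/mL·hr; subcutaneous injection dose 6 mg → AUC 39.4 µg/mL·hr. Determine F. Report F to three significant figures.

F = (AUC_ev / D_ev) / (AUC_iv / D_iv)
  = (39.4/6) / (17.9/2)
  = 6.56667 / 8.95 = 0.7337

F = 0.734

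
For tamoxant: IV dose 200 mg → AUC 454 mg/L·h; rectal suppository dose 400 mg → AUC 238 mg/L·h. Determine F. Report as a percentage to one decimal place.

F = 26.2%

F = (AUC_ev / D_ev) / (AUC_iv / D_iv)
  = (238/400) / (454/200)
  = 0.595 / 2.27 = 0.2621
  = 26.21%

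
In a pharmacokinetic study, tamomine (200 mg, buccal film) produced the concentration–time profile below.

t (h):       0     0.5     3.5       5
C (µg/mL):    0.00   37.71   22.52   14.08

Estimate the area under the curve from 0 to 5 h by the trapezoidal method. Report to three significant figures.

AUC = 127 µg/mL·h

Trapezoidal AUC_0→5:
  [0→0.5]: (0.00+37.71)/2 × 0.5 = 9.4275
  [0.5→3.5]: (37.71+22.52)/2 × 3 = 90.345
  [3.5→5]: (22.52+14.08)/2 × 1.5 = 27.45
  Sum = 127.2225 µg/mL·h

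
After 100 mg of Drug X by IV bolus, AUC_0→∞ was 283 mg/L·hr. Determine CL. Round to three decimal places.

CL = 0.353 L/hr

CL = Dose_iv / AUC_0→∞
   = 100 / 283 = 0.353357 L/hr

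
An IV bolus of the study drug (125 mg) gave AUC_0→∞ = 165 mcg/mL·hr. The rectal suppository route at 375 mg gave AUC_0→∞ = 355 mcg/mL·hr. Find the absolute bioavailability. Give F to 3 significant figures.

F = 0.717

F = (AUC_ev / D_ev) / (AUC_iv / D_iv)
  = (355/375) / (165/125)
  = 0.946667 / 1.32 = 0.7172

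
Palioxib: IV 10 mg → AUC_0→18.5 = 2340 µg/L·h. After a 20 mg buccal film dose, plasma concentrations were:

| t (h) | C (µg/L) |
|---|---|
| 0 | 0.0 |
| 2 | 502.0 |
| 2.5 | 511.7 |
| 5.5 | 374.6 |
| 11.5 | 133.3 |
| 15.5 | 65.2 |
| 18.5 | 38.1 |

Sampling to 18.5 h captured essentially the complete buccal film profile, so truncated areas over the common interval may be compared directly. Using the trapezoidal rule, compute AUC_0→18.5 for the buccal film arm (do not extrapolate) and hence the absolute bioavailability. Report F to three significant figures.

F = 0.889

Trapezoidal AUC_0→18.5 (buccal film):
  [0→2]: (0.0+502.0)/2 × 2 = 502.0
  [2→2.5]: (502.0+511.7)/2 × 0.5 = 253.425
  [2.5→5.5]: (511.7+374.6)/2 × 3 = 1329.45
  [5.5→11.5]: (374.6+133.3)/2 × 6 = 1523.7
  [11.5→15.5]: (133.3+65.2)/2 × 4 = 397.0
  [15.5→18.5]: (65.2+38.1)/2 × 3 = 154.95
  Sum = 4160.525 µg/L·h
F = (AUC_ev/D_ev)/(AUC_iv/D_iv) = (4160.525/20)/(2340/10) = 208.02625/234 = 0.8890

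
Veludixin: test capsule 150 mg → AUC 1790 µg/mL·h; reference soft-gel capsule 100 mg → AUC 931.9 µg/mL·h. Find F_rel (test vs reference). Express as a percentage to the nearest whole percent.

F_rel = (AUC_test/D_test) / (AUC_ref/D_ref)
      = (1790/150) / (931.9/100)
      = 11.9333 / 9.319 = 1.2805 = 128.05%

F_rel = 128%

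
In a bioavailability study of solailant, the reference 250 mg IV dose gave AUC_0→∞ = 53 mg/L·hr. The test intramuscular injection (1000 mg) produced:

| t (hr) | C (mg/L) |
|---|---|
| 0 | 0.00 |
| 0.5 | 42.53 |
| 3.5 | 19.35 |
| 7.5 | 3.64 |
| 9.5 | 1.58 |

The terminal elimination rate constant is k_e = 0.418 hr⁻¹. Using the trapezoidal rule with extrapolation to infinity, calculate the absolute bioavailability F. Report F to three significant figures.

Trapezoidal AUC_0→9.5 (intramuscular injection):
  [0→0.5]: (0.00+42.53)/2 × 0.5 = 10.6325
  [0.5→3.5]: (42.53+19.35)/2 × 3 = 92.82
  [3.5→7.5]: (19.35+3.64)/2 × 4 = 45.98
  [7.5→9.5]: (3.64+1.58)/2 × 2 = 5.22
  Sum = 154.6525 mg/L·hr
Tail: C_last/k_e = 1.58/0.418 = 3.780
AUC_0→∞ (intramuscular injection) = 154.6525 + 3.780 = 158.4325 mg/L·hr
F = (AUC_ev/D_ev)/(AUC_iv/D_iv) = (158.4325/1000)/(53/250) = 0.1584325/0.212 = 0.7473

F = 0.747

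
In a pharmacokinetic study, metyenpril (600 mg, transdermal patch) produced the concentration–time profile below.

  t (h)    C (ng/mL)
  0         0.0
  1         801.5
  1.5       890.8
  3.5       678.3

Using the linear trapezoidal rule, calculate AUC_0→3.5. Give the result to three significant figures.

Trapezoidal AUC_0→3.5:
  [0→1]: (0.0+801.5)/2 × 1 = 400.75
  [1→1.5]: (801.5+890.8)/2 × 0.5 = 423.075
  [1.5→3.5]: (890.8+678.3)/2 × 2 = 1569.1
  Sum = 2392.925 ng/mL·h

AUC = 2390 ng/mL·h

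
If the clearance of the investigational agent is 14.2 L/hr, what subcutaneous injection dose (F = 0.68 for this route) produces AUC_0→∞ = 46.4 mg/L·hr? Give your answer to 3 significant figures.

Dose = 969 mg

Dose = CL × AUC_0→∞ / F
     = 14.2 × 46.4 / 0.68 = 968.941 mg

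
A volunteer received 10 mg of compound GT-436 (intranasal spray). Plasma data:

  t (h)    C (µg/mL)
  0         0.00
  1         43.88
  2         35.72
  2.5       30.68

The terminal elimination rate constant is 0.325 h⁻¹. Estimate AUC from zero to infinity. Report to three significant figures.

Trapezoidal AUC_0→2.5:
  [0→1]: (0.00+43.88)/2 × 1 = 21.94
  [1→2]: (43.88+35.72)/2 × 1 = 39.8
  [2→2.5]: (35.72+30.68)/2 × 0.5 = 16.6
  Sum = 78.34 µg/mL·h
Extrapolated tail: C_last / k_e = 30.68 / 0.325 = 94.400
AUC_0→∞ = 78.34 + 94.400 = 172.74 µg/mL·h

AUC = 173 µg/mL·h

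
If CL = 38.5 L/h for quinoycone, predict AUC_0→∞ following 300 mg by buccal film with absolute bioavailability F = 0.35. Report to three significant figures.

AUC = 2.73 mg/L·h

AUC_0→∞ = F × Dose / CL
        = 0.35 × 300 / 38.5 = 2.72727 mg/L·h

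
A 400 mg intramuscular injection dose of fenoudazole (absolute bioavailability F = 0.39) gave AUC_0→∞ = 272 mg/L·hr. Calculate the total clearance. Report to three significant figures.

CL = F × Dose / AUC_0→∞
   = 0.39 × 400 / 272 = 0.573529 L/hr

CL = 0.574 L/hr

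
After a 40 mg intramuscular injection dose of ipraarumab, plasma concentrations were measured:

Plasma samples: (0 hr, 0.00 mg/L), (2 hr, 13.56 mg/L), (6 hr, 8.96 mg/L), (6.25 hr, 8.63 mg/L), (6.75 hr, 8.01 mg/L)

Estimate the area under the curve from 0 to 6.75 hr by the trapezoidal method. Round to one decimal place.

Trapezoidal AUC_0→6.75:
  [0→2]: (0.00+13.56)/2 × 2 = 13.56
  [2→6]: (13.56+8.96)/2 × 4 = 45.04
  [6→6.25]: (8.96+8.63)/2 × 0.25 = 2.19875
  [6.25→6.75]: (8.63+8.01)/2 × 0.5 = 4.16
  Sum = 64.95875 mg/L·hr

AUC = 65.0 mg/L·hr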